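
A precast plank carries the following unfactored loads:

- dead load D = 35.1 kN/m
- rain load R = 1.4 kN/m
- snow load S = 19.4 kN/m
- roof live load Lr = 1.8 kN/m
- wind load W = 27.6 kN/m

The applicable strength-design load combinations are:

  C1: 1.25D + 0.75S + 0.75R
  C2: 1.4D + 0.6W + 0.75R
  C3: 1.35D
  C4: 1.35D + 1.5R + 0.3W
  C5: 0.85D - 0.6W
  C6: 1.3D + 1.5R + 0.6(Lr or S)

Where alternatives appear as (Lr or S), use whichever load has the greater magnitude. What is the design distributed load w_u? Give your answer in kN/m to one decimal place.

(Lr or S) → S = 19.4 kN/m.
C1: 1.25(35.1) + 0.75(19.4) + 0.75(1.4) = 59.5
C2: 1.4(35.1) + 0.6(27.6) + 0.75(1.4) = 49.1 + 16.6 + 1.1 = 66.8
C3: 1.35(35.1) = 47.4
C4: 1.35(35.1) + 1.5(1.4) + 0.3(27.6) = 47.4 + 2.1 + 8.3 = 57.8
C5: 0.85(35.1) - 0.6(27.6) = 13.3
C6: 1.3(35.1) + 1.5(1.4) + 0.6(19.4) = 59.4
Maximum is from combination 2.

66.8 kN/m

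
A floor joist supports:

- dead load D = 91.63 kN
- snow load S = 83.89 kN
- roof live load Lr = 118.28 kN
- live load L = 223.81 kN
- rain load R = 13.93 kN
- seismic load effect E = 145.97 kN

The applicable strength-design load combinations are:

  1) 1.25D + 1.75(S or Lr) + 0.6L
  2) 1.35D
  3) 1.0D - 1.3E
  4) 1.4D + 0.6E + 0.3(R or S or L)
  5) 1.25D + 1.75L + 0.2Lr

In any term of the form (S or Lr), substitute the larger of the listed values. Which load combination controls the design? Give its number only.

Combination 5

(S or Lr) → Lr = 118.28 kN; (R or S or L) → L = 223.81 kN.
1) 1.25(91.63) + 1.75(118.28) + 0.6(223.81) = 455.81
2) 1.35(91.63) = 123.70
3) 1.0(91.63) - 1.3(145.97) = 91.63 - 189.76 = -98.13
4) 1.4(91.63) + 0.6(145.97) + 0.3(223.81) = 283.01
5) 1.25(91.63) + 1.75(223.81) + 0.2(118.28) = 529.86
The largest value is 529.86 kN from combination 5.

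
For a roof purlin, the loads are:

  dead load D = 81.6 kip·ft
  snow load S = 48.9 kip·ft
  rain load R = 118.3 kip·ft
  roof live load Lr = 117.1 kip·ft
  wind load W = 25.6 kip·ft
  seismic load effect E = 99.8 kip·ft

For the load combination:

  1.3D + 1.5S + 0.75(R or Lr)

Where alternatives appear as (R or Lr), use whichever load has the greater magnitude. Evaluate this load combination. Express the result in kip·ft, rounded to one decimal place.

(R or Lr) → R = 118.3 kip·ft.
1.3(81.6) + 1.5(48.9) + 0.75(118.3) = 106.1 + 73.4 + 88.7 = 268.2
M_u = 268.2 kip·ft.

268.2 kip·ft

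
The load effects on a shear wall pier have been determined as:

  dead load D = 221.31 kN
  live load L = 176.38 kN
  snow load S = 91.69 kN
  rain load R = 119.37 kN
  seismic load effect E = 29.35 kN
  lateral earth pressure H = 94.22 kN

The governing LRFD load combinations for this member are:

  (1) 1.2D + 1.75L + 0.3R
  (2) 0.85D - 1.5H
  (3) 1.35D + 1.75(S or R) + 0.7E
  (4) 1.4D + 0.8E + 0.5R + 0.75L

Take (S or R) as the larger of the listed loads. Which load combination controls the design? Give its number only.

Combination 1

(S or R) → R = 119.37 kN.
(1) 1.2(221.31) + 1.75(176.38) + 0.3(119.37) = 610.05
(2) 0.85(221.31) - 1.5(94.22) = 46.78
(3) 1.35(221.31) + 1.75(119.37) + 0.7(29.35) = 528.21
(4) 1.4(221.31) + 0.8(29.35) + 0.5(119.37) + 0.75(176.38) = 525.28
The largest value is 610.05 kN from combination 1.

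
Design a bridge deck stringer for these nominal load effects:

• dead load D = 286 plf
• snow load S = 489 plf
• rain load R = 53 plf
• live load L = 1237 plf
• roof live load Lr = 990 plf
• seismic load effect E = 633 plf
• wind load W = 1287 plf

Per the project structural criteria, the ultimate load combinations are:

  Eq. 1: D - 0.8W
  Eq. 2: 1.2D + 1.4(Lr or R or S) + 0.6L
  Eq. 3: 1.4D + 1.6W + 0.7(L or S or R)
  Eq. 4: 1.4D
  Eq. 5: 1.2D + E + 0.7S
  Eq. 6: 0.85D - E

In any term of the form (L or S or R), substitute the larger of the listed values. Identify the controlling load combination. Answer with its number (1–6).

Combination 3

(Lr or R or S) → Lr = 990 plf; (L or S or R) → L = 1237 plf.
Eq. 1: 1.0(286) - 0.8(1287) = 286.0 - 1029.6 = -743.6
Eq. 2: 1.2(286) + 1.4(990) + 0.6(1237) = 343.2 + 1386.0 + 742.2 = 2471.4
Eq. 3: 1.4(286) + 1.6(1287) + 0.7(1237) = 400.4 + 2059.2 + 865.9 = 3325.5
Eq. 4: 1.4(286) = 400.4
Eq. 5: 1.2(286) + 1.0(633) + 0.7(489) = 343.2 + 633.0 + 342.3 = 1318.5
Eq. 6: 0.85(286) - 1.0(633) = 243.1 - 633.0 = -389.9
The largest value is 3325.5 plf from combination 3.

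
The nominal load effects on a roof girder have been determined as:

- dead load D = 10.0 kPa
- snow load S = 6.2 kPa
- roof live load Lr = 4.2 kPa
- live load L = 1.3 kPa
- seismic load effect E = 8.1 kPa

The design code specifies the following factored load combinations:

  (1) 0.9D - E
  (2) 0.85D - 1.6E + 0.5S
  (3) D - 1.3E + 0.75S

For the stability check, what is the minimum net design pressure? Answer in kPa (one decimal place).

(1) 0.9(10.0) - 1.0(8.1) = 0.9
(2) 0.85(10.0) - 1.6(8.1) + 0.5(6.2) = -1.4
(3) 1.0(10.0) - 1.3(8.1) + 0.75(6.2) = 4.1
Combination 2 gives the minimum: -1.4 kPa.

-1.4 kPa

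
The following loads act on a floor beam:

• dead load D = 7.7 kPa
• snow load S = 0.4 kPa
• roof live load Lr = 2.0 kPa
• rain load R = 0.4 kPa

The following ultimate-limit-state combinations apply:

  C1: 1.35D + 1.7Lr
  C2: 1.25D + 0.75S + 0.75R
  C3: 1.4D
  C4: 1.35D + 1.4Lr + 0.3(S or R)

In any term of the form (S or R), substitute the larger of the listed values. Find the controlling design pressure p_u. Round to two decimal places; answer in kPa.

13.80 kPa

(S or R) → S = 0.4 kPa.
C1: 1.35(7.7) + 1.7(2.0) = 10.40 + 3.40 = 13.80
C2: 1.25(7.7) + 0.75(0.4) + 0.75(0.4) = 9.63 + 0.30 + 0.30 = 10.23
C3: 1.4(7.7) = 10.78
C4: 1.35(7.7) + 1.4(2.0) + 0.3(0.4) = 10.40 + 2.80 + 0.12 = 13.32
Maximum is from combination 1.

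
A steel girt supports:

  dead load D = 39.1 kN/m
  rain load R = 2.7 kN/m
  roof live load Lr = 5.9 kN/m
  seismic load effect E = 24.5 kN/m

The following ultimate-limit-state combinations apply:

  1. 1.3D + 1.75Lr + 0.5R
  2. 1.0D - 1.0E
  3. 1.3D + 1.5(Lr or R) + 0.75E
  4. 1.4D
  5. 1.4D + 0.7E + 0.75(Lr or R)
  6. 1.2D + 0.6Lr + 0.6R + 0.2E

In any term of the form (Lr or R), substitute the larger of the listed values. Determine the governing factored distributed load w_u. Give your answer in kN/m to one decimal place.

78.1 kN/m

(Lr or R) → Lr = 5.9 kN/m.
1. 1.3(39.1) + 1.75(5.9) + 0.5(2.7) = 50.8 + 10.3 + 1.4 = 62.5
2. 1.0(39.1) - 1.0(24.5) = 39.1 - 24.5 = 14.6
3. 1.3(39.1) + 1.5(5.9) + 0.75(24.5) = 50.8 + 8.9 + 18.4 = 78.1
4. 1.4(39.1) = 54.7
5. 1.4(39.1) + 0.7(24.5) + 0.75(5.9) = 54.7 + 17.2 + 4.4 = 76.3
6. 1.2(39.1) + 0.6(5.9) + 0.6(2.7) + 0.2(24.5) = 57.0
Combination 3 governs: w_u = 78.1 kN/m.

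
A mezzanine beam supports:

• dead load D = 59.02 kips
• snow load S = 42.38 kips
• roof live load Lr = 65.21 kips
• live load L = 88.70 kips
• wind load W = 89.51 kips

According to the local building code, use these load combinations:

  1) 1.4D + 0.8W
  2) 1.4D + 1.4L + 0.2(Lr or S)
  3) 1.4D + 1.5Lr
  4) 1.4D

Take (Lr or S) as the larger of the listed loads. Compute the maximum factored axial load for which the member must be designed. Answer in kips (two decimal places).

(Lr or S) → Lr = 65.21 kips.
1) 1.4(59.02) + 0.8(89.51) = 82.63 + 71.61 = 154.24
2) 1.4(59.02) + 1.4(88.70) + 0.2(65.21) = 82.63 + 124.18 + 13.04 = 219.85
3) 1.4(59.02) + 1.5(65.21) = 180.44
4) 1.4(59.02) = 82.63
Maximum is from combination 2.

219.85 kips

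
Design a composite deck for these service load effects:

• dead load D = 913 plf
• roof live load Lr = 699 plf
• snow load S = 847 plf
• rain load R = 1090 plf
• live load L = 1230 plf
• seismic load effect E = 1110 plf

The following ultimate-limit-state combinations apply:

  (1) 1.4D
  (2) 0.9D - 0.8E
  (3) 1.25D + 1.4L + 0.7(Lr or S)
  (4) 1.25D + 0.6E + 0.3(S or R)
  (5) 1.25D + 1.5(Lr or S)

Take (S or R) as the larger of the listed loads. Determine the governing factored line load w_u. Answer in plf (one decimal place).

3456.2 plf

(Lr or S) → S = 847 plf; (S or R) → R = 1090 plf.
(1) 1.4(913) = 1278.2
(2) 0.9(913) - 0.8(1110) = 821.7 - 888.0 = -66.3
(3) 1.25(913) + 1.4(1230) + 0.7(847) = 1141.3 + 1722.0 + 592.9 = 3456.2
(4) 1.25(913) + 0.6(1110) + 0.3(1090) = 1141.3 + 666.0 + 327.0 = 2134.3
(5) 1.25(913) + 1.5(847) = 1141.3 + 1270.5 = 2411.8
Maximum is from combination 3.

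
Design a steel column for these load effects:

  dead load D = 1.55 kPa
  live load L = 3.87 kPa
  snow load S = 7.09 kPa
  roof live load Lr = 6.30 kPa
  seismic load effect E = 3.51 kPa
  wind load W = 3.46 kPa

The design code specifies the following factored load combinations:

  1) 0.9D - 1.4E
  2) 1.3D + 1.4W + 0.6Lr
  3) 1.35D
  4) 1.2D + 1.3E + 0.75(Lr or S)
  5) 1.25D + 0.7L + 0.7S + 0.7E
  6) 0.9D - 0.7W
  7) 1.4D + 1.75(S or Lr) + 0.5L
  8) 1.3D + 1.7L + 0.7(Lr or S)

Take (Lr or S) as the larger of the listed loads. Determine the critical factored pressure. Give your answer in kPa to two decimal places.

16.51 kPa

(Lr or S) → S = 7.09 kPa; (S or Lr) → S = 7.09 kPa.
1) 0.9(1.55) - 1.4(3.51) = -3.52
2) 1.3(1.55) + 1.4(3.46) + 0.6(6.30) = 2.02 + 4.84 + 3.78 = 10.64
3) 1.35(1.55) = 2.09
4) 1.2(1.55) + 1.3(3.51) + 0.75(7.09) = 1.86 + 4.56 + 5.32 = 11.74
5) 1.25(1.55) + 0.7(3.87) + 0.7(7.09) + 0.7(3.51) = 1.94 + 2.71 + 4.96 + 2.46 = 12.07
6) 0.9(1.55) - 0.7(3.46) = -1.03
7) 1.4(1.55) + 1.75(7.09) + 0.5(3.87) = 16.51
8) 1.3(1.55) + 1.7(3.87) + 0.7(7.09) = 2.02 + 6.58 + 4.96 = 13.56
Maximum is from combination 7.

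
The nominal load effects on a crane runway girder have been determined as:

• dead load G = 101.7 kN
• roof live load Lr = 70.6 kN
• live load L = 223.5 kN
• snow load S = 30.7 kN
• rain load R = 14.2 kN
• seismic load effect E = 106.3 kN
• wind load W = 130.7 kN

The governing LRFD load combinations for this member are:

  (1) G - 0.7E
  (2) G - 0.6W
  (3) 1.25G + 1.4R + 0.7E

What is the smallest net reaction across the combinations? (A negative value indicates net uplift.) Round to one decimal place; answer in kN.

23.3 kN

(1) 1.0(101.7) - 0.7(106.3) = 101.7 - 74.4 = 27.3
(2) 1.0(101.7) - 0.6(130.7) = 101.7 - 78.4 = 23.3
(3) 1.25(101.7) + 1.4(14.2) + 0.7(106.3) = 127.1 + 19.9 + 74.4 = 221.4
Combination 2 gives the minimum: 23.3 kN.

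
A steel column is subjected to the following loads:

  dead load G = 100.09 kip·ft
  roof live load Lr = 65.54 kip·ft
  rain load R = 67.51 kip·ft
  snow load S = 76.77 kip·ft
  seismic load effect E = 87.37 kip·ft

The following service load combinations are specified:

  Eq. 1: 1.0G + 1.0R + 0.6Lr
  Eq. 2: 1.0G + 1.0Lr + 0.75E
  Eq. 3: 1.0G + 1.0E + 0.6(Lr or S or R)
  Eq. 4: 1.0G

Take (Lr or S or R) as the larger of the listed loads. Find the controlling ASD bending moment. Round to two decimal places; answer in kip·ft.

233.52 kip·ft

(Lr or S or R) → S = 76.77 kip·ft.
Eq. 1: 1.0(100.09) + 1.0(67.51) + 0.6(65.54) = 206.92
Eq. 2: 1.0(100.09) + 1.0(65.54) + 0.75(87.37) = 231.16
Eq. 3: 1.0(100.09) + 1.0(87.37) + 0.6(76.77) = 233.52
Eq. 4: 1.0(100.09) = 100.09
Maximum is from combination 3.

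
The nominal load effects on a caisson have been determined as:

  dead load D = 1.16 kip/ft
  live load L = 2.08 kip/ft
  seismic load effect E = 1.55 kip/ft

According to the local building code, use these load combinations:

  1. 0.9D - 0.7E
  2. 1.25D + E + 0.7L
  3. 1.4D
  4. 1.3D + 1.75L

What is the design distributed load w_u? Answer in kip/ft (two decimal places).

5.15 kip/ft

1. 0.9(1.16) - 0.7(1.55) = -0.04
2. 1.25(1.16) + 1.0(1.55) + 0.7(2.08) = 1.45 + 1.55 + 1.46 = 4.46
3. 1.4(1.16) = 1.62
4. 1.3(1.16) + 1.75(2.08) = 1.51 + 3.64 = 5.15
Maximum is from combination 4.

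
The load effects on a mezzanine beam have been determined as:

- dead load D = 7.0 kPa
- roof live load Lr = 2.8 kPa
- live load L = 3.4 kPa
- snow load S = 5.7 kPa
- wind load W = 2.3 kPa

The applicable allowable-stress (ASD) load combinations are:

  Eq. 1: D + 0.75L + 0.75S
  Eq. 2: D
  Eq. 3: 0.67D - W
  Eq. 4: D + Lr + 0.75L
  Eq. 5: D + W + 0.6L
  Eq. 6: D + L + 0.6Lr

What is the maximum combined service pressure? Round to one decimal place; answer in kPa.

Eq. 1: 1.0(7.0) + 0.75(3.4) + 0.75(5.7) = 13.8
Eq. 2: 1.0(7.0) = 7.0
Eq. 3: 0.67(7.0) - 1.0(2.3) = 4.7 - 2.3 = 2.4
Eq. 4: 1.0(7.0) + 1.0(2.8) + 0.75(3.4) = 7.0 + 2.8 + 2.6 = 12.4
Eq. 5: 1.0(7.0) + 1.0(2.3) + 0.6(3.4) = 7.0 + 2.3 + 2.0 = 11.3
Eq. 6: 1.0(7.0) + 1.0(3.4) + 0.6(2.8) = 7.0 + 3.4 + 1.7 = 12.1
Maximum is from combination 1.

13.8 kPa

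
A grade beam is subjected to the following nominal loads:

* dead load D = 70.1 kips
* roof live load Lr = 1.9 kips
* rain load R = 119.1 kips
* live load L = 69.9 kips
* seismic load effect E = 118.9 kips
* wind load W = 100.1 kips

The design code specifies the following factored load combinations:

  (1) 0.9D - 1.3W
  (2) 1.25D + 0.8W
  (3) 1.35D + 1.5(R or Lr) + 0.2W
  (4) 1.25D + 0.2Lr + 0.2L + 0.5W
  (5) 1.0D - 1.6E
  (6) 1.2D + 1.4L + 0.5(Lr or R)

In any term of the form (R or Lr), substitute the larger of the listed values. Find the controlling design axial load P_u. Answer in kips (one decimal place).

(R or Lr) → R = 119.1 kips; (Lr or R) → R = 119.1 kips.
(1) 0.9(70.1) - 1.3(100.1) = -67.0
(2) 1.25(70.1) + 0.8(100.1) = 167.7
(3) 1.35(70.1) + 1.5(119.1) + 0.2(100.1) = 293.3
(4) 1.25(70.1) + 0.2(1.9) + 0.2(69.9) + 0.5(100.1) = 152.0
(5) 1.0(70.1) - 1.6(118.9) = -120.1
(6) 1.2(70.1) + 1.4(69.9) + 0.5(119.1) = 241.5
The controlling combination is 3, giving 293.3 kips.

293.3 kips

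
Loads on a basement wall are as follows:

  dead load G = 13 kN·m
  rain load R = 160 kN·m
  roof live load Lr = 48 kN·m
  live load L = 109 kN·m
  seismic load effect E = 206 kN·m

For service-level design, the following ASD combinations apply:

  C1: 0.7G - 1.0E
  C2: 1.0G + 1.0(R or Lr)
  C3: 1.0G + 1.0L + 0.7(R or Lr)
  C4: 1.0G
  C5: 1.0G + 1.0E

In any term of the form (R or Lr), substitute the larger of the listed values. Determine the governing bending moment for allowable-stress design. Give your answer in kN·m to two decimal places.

(R or Lr) → R = 160 kN·m.
C1: 0.7(13) - 1.0(206) = 9.10 - 206.00 = -196.90
C2: 1.0(13) + 1.0(160) = 13.00 + 160.00 = 173.00
C3: 1.0(13) + 1.0(109) + 0.7(160) = 13.00 + 109.00 + 112.00 = 234.00
C4: 1.0(13) = 13.00
C5: 1.0(13) + 1.0(206) = 13.00 + 206.00 = 219.00
Combination 3 governs: M = 234.00 kN·m.

234.00 kN·m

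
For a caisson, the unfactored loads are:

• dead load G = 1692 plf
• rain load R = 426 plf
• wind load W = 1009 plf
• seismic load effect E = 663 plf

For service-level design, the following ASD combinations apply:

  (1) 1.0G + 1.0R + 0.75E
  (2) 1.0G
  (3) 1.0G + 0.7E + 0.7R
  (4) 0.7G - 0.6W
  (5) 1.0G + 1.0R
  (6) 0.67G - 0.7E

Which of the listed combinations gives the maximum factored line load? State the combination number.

(1) 1.0(1692) + 1.0(426) + 0.75(663) = 1692.00 + 426.00 + 497.25 = 2615.25
(2) 1.0(1692) = 1692.00
(3) 1.0(1692) + 0.7(663) + 0.7(426) = 1692.00 + 464.10 + 298.20 = 2454.30
(4) 0.7(1692) - 0.6(1009) = 1184.40 - 605.40 = 579.00
(5) 1.0(1692) + 1.0(426) = 1692.00 + 426.00 = 2118.00
(6) 0.67(1692) - 0.7(663) = 1133.64 - 464.10 = 669.54
The largest value is 2615.25 plf from combination 1.

Combination 1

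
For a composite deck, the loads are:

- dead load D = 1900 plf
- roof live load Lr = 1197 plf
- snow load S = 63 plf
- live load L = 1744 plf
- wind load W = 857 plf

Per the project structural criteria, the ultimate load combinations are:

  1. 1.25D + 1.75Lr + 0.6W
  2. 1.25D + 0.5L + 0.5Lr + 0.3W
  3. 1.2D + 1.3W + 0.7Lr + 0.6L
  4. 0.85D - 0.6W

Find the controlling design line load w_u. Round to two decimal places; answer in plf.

5278.40 plf

1. 1.25(1900) + 1.75(1197) + 0.6(857) = 2375.00 + 2094.75 + 514.20 = 4983.95
2. 1.25(1900) + 0.5(1744) + 0.5(1197) + 0.3(857) = 2375.00 + 872.00 + 598.50 + 257.10 = 4102.60
3. 1.2(1900) + 1.3(857) + 0.7(1197) + 0.6(1744) = 2280.00 + 1114.10 + 837.90 + 1046.40 = 5278.40
4. 0.85(1900) - 0.6(857) = 1615.00 - 514.20 = 1100.80
Combination 3 governs: w_u = 5278.40 plf.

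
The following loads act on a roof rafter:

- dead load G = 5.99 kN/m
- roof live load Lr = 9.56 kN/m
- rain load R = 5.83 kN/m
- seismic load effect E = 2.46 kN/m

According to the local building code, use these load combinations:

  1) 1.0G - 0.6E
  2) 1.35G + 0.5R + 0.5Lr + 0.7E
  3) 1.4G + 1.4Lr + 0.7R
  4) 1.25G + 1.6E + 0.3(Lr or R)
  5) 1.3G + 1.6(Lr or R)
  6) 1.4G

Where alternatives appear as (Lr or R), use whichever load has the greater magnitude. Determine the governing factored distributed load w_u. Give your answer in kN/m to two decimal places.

(Lr or R) → Lr = 9.56 kN/m.
1) 1.0(5.99) - 0.6(2.46) = 5.99 - 1.48 = 4.51
2) 1.35(5.99) + 0.5(5.83) + 0.5(9.56) + 0.7(2.46) = 17.50
3) 1.4(5.99) + 1.4(9.56) + 0.7(5.83) = 8.39 + 13.38 + 4.08 = 25.85
4) 1.25(5.99) + 1.6(2.46) + 0.3(9.56) = 14.29
5) 1.3(5.99) + 1.6(9.56) = 23.08
6) 1.4(5.99) = 8.39
The controlling combination is 3, giving 25.85 kN/m.

25.85 kN/m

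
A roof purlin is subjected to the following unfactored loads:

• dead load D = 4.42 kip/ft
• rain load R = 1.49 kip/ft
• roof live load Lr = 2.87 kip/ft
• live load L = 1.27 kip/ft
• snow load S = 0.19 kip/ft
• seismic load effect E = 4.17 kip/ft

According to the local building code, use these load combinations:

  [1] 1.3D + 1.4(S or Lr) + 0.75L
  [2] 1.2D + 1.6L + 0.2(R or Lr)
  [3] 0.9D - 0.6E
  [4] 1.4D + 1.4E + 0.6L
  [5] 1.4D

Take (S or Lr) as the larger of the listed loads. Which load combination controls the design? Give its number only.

Combination 4

(S or Lr) → Lr = 2.87 kip/ft; (R or Lr) → Lr = 2.87 kip/ft.
[1] 1.3(4.42) + 1.4(2.87) + 0.75(1.27) = 5.75 + 4.02 + 0.95 = 10.72
[2] 1.2(4.42) + 1.6(1.27) + 0.2(2.87) = 7.91
[3] 0.9(4.42) - 0.6(4.17) = 3.98 - 2.50 = 1.48
[4] 1.4(4.42) + 1.4(4.17) + 0.6(1.27) = 6.19 + 5.84 + 0.76 = 12.79
[5] 1.4(4.42) = 6.19
The largest value is 12.79 kip/ft from combination 4.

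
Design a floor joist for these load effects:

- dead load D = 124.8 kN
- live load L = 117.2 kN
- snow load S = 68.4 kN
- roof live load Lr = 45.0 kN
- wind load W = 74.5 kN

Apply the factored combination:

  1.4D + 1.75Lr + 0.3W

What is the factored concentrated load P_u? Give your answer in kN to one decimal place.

275.8 kN

1.4(124.8) + 1.75(45.0) + 0.3(74.5) = 275.8
P_u = 275.8 kN.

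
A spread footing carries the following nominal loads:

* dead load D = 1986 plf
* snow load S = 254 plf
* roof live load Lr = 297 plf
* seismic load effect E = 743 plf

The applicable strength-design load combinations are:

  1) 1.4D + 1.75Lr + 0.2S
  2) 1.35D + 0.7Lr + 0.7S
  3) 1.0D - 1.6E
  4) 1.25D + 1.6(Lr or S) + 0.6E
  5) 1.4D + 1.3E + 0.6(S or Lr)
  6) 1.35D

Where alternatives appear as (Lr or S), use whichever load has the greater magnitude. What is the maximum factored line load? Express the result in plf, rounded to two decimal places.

3924.50 plf

(Lr or S) → Lr = 297 plf; (S or Lr) → Lr = 297 plf.
1) 1.4(1986) + 1.75(297) + 0.2(254) = 3350.95
2) 1.35(1986) + 0.7(297) + 0.7(254) = 3066.80
3) 1.0(1986) - 1.6(743) = 797.20
4) 1.25(1986) + 1.6(297) + 0.6(743) = 3403.50
5) 1.4(1986) + 1.3(743) + 0.6(297) = 3924.50
6) 1.35(1986) = 2681.10
The controlling combination is 5, giving 3924.50 plf.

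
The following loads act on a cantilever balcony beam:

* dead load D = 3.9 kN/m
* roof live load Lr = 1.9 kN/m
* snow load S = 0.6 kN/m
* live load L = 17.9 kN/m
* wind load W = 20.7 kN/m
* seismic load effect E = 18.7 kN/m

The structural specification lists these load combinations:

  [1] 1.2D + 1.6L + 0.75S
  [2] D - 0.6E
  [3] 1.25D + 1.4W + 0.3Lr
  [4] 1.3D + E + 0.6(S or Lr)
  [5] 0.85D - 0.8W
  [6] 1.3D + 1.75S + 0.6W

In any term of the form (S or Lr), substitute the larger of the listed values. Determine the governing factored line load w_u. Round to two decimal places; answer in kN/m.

(S or Lr) → Lr = 1.9 kN/m.
[1] 1.2(3.9) + 1.6(17.9) + 0.75(0.6) = 4.68 + 28.64 + 0.45 = 33.77
[2] 1.0(3.9) - 0.6(18.7) = 3.90 - 11.22 = -7.32
[3] 1.25(3.9) + 1.4(20.7) + 0.3(1.9) = 4.88 + 28.98 + 0.57 = 34.43
[4] 1.3(3.9) + 1.0(18.7) + 0.6(1.9) = 5.07 + 18.70 + 1.14 = 24.91
[5] 0.85(3.9) - 0.8(20.7) = -13.25
[6] 1.3(3.9) + 1.75(0.6) + 0.6(20.7) = 5.07 + 1.05 + 12.42 = 18.54
Maximum is from combination 3.

34.43 kN/m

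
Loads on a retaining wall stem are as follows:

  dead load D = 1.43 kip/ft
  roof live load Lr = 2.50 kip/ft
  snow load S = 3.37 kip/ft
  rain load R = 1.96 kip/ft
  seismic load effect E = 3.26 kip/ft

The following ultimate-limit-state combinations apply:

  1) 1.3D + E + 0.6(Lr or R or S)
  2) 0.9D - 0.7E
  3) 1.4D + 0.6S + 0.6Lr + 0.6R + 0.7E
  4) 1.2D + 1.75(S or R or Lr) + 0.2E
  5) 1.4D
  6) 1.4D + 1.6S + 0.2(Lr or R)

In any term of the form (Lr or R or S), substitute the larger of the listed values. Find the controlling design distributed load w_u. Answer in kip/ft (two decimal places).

8.98 kip/ft

(Lr or R or S) → S = 3.37 kip/ft; (S or R or Lr) → S = 3.37 kip/ft; (Lr or R) → Lr = 2.50 kip/ft.
1) 1.3(1.43) + 1.0(3.26) + 0.6(3.37) = 1.86 + 3.26 + 2.02 = 7.14
2) 0.9(1.43) - 0.7(3.26) = -1.00
3) 1.4(1.43) + 0.6(3.37) + 0.6(2.50) + 0.6(1.96) + 0.7(3.26) = 2.00 + 2.02 + 1.50 + 1.18 + 2.28 = 8.98
4) 1.2(1.43) + 1.75(3.37) + 0.2(3.26) = 1.72 + 5.90 + 0.65 = 8.27
5) 1.4(1.43) = 2.00
6) 1.4(1.43) + 1.6(3.37) + 0.2(2.50) = 2.00 + 5.39 + 0.50 = 7.89
Combination 3 governs: w_u = 8.98 kip/ft.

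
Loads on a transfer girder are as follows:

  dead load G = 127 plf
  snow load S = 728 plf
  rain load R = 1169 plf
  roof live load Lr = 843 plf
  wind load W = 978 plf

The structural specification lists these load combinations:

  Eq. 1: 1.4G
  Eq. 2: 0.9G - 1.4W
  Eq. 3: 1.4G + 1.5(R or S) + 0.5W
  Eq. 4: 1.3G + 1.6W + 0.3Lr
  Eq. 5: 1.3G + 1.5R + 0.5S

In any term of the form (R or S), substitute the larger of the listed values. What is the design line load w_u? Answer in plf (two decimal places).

(R or S) → R = 1169 plf.
Eq. 1: 1.4(127) = 177.80
Eq. 2: 0.9(127) - 1.4(978) = 114.30 - 1369.20 = -1254.90
Eq. 3: 1.4(127) + 1.5(1169) + 0.5(978) = 177.80 + 1753.50 + 489.00 = 2420.30
Eq. 4: 1.3(127) + 1.6(978) + 0.3(843) = 165.10 + 1564.80 + 252.90 = 1982.80
Eq. 5: 1.3(127) + 1.5(1169) + 0.5(728) = 165.10 + 1753.50 + 364.00 = 2282.60
Combination 3 governs: w_u = 2420.30 plf.

2420.30 plf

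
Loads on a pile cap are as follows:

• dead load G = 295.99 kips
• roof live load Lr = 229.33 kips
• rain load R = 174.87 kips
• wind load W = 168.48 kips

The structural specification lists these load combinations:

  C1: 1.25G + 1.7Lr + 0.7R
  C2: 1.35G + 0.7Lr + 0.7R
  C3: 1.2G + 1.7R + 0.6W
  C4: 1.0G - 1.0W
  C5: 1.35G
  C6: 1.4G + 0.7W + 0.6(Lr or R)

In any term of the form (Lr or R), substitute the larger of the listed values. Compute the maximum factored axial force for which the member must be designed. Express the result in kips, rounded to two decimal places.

882.26 kips

(Lr or R) → Lr = 229.33 kips.
C1: 1.25(295.99) + 1.7(229.33) + 0.7(174.87) = 369.99 + 389.86 + 122.41 = 882.26
C2: 1.35(295.99) + 0.7(229.33) + 0.7(174.87) = 399.59 + 160.53 + 122.41 = 682.53
C3: 1.2(295.99) + 1.7(174.87) + 0.6(168.48) = 355.19 + 297.28 + 101.09 = 753.56
C4: 1.0(295.99) - 1.0(168.48) = 295.99 - 168.48 = 127.51
C5: 1.35(295.99) = 399.59
C6: 1.4(295.99) + 0.7(168.48) + 0.6(229.33) = 669.92
Combination 1 governs: P_u = 882.26 kips.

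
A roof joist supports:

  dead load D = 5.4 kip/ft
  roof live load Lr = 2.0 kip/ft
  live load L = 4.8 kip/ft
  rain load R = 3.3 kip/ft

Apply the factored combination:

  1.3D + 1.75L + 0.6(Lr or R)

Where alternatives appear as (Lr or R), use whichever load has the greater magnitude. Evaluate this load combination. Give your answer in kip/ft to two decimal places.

(Lr or R) → R = 3.3 kip/ft.
1.3(5.4) + 1.75(4.8) + 0.6(3.3) = 7.02 + 8.40 + 1.98 = 17.40
w_u = 17.40 kip/ft.

17.40 kip/ft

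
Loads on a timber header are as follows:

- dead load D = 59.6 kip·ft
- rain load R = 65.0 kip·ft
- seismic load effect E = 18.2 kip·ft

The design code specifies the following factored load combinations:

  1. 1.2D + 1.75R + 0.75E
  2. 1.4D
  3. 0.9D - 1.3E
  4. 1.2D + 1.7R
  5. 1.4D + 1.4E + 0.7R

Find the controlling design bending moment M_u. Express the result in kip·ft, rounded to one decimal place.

198.9 kip·ft

1. 1.2(59.6) + 1.75(65.0) + 0.75(18.2) = 198.9
2. 1.4(59.6) = 83.4
3. 0.9(59.6) - 1.3(18.2) = 30.0
4. 1.2(59.6) + 1.7(65.0) = 71.5 + 110.5 = 182.0
5. 1.4(59.6) + 1.4(18.2) + 0.7(65.0) = 83.4 + 25.5 + 45.5 = 154.4
Maximum is from combination 1.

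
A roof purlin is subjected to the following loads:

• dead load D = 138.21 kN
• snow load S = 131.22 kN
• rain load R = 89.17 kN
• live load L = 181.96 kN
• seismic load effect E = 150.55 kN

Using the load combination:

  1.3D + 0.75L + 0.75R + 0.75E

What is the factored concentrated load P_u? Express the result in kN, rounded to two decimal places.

495.93 kN

1.3(138.21) + 0.75(181.96) + 0.75(89.17) + 0.75(150.55) = 495.93
P_u = 495.93 kN.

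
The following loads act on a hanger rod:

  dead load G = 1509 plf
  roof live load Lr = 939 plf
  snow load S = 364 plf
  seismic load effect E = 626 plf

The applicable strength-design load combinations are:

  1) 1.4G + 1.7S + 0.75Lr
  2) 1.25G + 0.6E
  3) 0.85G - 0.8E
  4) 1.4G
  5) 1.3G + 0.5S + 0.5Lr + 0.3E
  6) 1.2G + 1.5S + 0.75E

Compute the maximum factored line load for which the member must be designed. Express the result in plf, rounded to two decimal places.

3435.65 plf

1) 1.4(1509) + 1.7(364) + 0.75(939) = 3435.65
2) 1.25(1509) + 0.6(626) = 2261.85
3) 0.85(1509) - 0.8(626) = 781.85
4) 1.4(1509) = 2112.60
5) 1.3(1509) + 0.5(364) + 0.5(939) + 0.3(626) = 2801.00
6) 1.2(1509) + 1.5(364) + 0.75(626) = 2826.30
The controlling combination is 1, giving 3435.65 plf.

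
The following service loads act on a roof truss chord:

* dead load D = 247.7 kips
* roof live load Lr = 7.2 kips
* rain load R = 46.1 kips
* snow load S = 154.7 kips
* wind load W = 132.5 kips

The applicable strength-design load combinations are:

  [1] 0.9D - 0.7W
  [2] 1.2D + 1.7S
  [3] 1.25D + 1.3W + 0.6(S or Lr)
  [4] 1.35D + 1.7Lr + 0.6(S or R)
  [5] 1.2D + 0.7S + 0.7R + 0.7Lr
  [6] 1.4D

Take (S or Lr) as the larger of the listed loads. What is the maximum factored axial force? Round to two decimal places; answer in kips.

574.70 kips

(S or Lr) → S = 154.7 kips; (S or R) → S = 154.7 kips.
[1] 0.9(247.7) - 0.7(132.5) = 130.18
[2] 1.2(247.7) + 1.7(154.7) = 560.23
[3] 1.25(247.7) + 1.3(132.5) + 0.6(154.7) = 574.70
[4] 1.35(247.7) + 1.7(7.2) + 0.6(154.7) = 439.46
[5] 1.2(247.7) + 0.7(154.7) + 0.7(46.1) + 0.7(7.2) = 442.84
[6] 1.4(247.7) = 346.78
Maximum is from combination 3.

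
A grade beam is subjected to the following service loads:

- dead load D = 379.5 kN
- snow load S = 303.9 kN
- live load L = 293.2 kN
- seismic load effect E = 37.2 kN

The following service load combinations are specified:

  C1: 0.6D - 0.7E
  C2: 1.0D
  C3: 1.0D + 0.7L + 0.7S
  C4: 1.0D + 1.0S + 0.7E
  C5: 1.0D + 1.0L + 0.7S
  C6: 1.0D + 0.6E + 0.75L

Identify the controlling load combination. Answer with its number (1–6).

Combination 5

C1: 0.6(379.5) - 0.7(37.2) = 227.70 - 26.04 = 201.66
C2: 1.0(379.5) = 379.50
C3: 1.0(379.5) + 0.7(293.2) + 0.7(303.9) = 379.50 + 205.24 + 212.73 = 797.47
C4: 1.0(379.5) + 1.0(303.9) + 0.7(37.2) = 379.50 + 303.90 + 26.04 = 709.44
C5: 1.0(379.5) + 1.0(293.2) + 0.7(303.9) = 379.50 + 293.20 + 212.73 = 885.43
C6: 1.0(379.5) + 0.6(37.2) + 0.75(293.2) = 379.50 + 22.32 + 219.90 = 621.72
The largest value is 885.43 kN from combination 5.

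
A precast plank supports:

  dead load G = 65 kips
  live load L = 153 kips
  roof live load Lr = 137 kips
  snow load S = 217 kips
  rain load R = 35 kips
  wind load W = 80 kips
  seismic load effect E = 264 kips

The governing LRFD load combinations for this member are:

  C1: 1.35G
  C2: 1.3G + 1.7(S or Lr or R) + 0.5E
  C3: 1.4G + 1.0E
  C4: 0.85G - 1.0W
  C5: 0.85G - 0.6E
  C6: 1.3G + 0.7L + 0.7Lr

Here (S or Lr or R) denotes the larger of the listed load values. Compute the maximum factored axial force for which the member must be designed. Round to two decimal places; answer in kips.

(S or Lr or R) → S = 217 kips.
C1: 1.35(65) = 87.75
C2: 1.3(65) + 1.7(217) + 0.5(264) = 84.50 + 368.90 + 132.00 = 585.40
C3: 1.4(65) + 1.0(264) = 91.00 + 264.00 = 355.00
C4: 0.85(65) - 1.0(80) = 55.25 - 80.00 = -24.75
C5: 0.85(65) - 0.6(264) = 55.25 - 158.40 = -103.15
C6: 1.3(65) + 0.7(153) + 0.7(137) = 84.50 + 107.10 + 95.90 = 287.50
Combination 2 governs: P_u = 585.40 kips.

585.40 kips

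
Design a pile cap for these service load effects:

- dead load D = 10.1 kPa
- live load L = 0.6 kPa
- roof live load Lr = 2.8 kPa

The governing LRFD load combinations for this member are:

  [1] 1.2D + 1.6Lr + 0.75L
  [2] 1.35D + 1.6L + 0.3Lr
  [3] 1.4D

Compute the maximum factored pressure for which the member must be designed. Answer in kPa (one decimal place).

17.1 kPa

[1] 1.2(10.1) + 1.6(2.8) + 0.75(0.6) = 17.1
[2] 1.35(10.1) + 1.6(0.6) + 0.3(2.8) = 15.4
[3] 1.4(10.1) = 14.1
The controlling combination is 1, giving 17.1 kPa.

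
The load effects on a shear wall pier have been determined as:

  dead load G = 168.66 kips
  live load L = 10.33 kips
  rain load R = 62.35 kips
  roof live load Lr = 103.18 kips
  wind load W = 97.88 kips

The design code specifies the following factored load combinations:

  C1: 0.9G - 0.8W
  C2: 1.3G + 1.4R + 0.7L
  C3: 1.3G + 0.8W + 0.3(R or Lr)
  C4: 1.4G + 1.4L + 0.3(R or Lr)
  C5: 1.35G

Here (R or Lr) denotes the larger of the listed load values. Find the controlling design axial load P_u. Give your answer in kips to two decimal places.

(R or Lr) → Lr = 103.18 kips.
C1: 0.9(168.66) - 0.8(97.88) = 151.79 - 78.30 = 73.49
C2: 1.3(168.66) + 1.4(62.35) + 0.7(10.33) = 219.26 + 87.29 + 7.23 = 313.78
C3: 1.3(168.66) + 0.8(97.88) + 0.3(103.18) = 328.52
C4: 1.4(168.66) + 1.4(10.33) + 0.3(103.18) = 281.54
C5: 1.35(168.66) = 227.69
The controlling combination is 3, giving 328.52 kips.

328.52 kips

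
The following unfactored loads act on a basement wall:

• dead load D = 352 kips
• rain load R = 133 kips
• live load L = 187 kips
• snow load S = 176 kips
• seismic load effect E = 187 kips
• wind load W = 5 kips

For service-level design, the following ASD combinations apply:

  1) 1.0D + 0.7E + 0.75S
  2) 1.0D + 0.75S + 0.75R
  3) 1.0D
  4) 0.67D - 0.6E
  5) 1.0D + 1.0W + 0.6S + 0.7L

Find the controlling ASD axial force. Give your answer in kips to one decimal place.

614.9 kips

1) 1.0(352) + 0.7(187) + 0.75(176) = 352.0 + 130.9 + 132.0 = 614.9
2) 1.0(352) + 0.75(176) + 0.75(133) = 352.0 + 132.0 + 99.8 = 583.8
3) 1.0(352) = 352.0
4) 0.67(352) - 0.6(187) = 235.8 - 112.2 = 123.6
5) 1.0(352) + 1.0(5) + 0.6(176) + 0.7(187) = 352.0 + 5.0 + 105.6 + 130.9 = 593.5
The controlling combination is 1, giving 614.9 kips.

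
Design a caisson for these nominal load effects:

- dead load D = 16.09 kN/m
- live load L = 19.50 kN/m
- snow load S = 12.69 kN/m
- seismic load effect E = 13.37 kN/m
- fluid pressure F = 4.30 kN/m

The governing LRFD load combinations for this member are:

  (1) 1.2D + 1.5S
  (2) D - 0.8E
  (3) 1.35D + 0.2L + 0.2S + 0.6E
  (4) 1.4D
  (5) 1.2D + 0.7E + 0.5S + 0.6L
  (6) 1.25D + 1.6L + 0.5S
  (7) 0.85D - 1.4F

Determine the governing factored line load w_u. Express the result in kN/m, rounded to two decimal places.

57.66 kN/m

(1) 1.2(16.09) + 1.5(12.69) = 38.34
(2) 1.0(16.09) - 0.8(13.37) = 5.39
(3) 1.35(16.09) + 0.2(19.50) + 0.2(12.69) + 0.6(13.37) = 36.18
(4) 1.4(16.09) = 22.53
(5) 1.2(16.09) + 0.7(13.37) + 0.5(12.69) + 0.6(19.50) = 46.71
(6) 1.25(16.09) + 1.6(19.50) + 0.5(12.69) = 57.66
(7) 0.85(16.09) - 1.4(4.30) = 7.66
Combination 6 governs: w_u = 57.66 kN/m.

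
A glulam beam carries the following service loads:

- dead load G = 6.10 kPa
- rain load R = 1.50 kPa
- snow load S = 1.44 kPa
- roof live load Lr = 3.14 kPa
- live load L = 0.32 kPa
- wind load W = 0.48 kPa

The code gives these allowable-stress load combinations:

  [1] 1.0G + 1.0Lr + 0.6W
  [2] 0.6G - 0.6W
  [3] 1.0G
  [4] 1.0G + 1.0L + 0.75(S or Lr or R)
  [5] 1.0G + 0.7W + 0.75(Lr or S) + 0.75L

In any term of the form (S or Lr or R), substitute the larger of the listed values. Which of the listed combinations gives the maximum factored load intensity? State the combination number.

Combination 1

(S or Lr or R) → Lr = 3.14 kPa; (Lr or S) → Lr = 3.14 kPa.
[1] 1.0(6.10) + 1.0(3.14) + 0.6(0.48) = 9.53
[2] 0.6(6.10) - 0.6(0.48) = 3.37
[3] 1.0(6.10) = 6.10
[4] 1.0(6.10) + 1.0(0.32) + 0.75(3.14) = 8.78
[5] 1.0(6.10) + 0.7(0.48) + 0.75(3.14) + 0.75(0.32) = 9.03
The largest value is 9.53 kPa from combination 1.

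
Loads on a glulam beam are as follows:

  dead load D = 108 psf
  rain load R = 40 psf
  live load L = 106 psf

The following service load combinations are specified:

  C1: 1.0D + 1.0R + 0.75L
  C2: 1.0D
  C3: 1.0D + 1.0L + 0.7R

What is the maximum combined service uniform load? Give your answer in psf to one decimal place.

242.0 psf

C1: 1.0(108) + 1.0(40) + 0.75(106) = 108.0 + 40.0 + 79.5 = 227.5
C2: 1.0(108) = 108.0
C3: 1.0(108) + 1.0(106) + 0.7(40) = 108.0 + 106.0 + 28.0 = 242.0
The controlling combination is 3, giving 242.0 psf.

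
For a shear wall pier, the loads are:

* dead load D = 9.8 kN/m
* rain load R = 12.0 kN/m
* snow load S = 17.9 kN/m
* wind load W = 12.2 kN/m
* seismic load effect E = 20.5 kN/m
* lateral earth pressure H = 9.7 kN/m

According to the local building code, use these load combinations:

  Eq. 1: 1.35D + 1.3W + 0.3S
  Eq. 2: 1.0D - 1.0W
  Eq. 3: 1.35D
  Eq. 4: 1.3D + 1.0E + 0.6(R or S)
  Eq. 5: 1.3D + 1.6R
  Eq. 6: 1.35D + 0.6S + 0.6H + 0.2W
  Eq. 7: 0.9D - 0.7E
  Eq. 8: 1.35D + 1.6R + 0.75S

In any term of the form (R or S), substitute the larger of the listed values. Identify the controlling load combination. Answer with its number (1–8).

Combination 8

(R or S) → S = 17.9 kN/m.
Eq. 1: 1.35(9.8) + 1.3(12.2) + 0.3(17.9) = 34.46
Eq. 2: 1.0(9.8) - 1.0(12.2) = -2.40
Eq. 3: 1.35(9.8) = 13.23
Eq. 4: 1.3(9.8) + 1.0(20.5) + 0.6(17.9) = 43.98
Eq. 5: 1.3(9.8) + 1.6(12.0) = 31.94
Eq. 6: 1.35(9.8) + 0.6(17.9) + 0.6(9.7) + 0.2(12.2) = 32.23
Eq. 7: 0.9(9.8) - 0.7(20.5) = -5.53
Eq. 8: 1.35(9.8) + 1.6(12.0) + 0.75(17.9) = 45.86
The largest value is 45.86 kN/m from combination 8.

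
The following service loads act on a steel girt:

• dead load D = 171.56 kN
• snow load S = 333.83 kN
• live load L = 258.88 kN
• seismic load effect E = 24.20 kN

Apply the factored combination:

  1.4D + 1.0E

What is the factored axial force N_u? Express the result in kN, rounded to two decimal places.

264.38 kN

1.4(171.56) + 1.0(24.20) = 240.18 + 24.20 = 264.38
N_u = 264.38 kN.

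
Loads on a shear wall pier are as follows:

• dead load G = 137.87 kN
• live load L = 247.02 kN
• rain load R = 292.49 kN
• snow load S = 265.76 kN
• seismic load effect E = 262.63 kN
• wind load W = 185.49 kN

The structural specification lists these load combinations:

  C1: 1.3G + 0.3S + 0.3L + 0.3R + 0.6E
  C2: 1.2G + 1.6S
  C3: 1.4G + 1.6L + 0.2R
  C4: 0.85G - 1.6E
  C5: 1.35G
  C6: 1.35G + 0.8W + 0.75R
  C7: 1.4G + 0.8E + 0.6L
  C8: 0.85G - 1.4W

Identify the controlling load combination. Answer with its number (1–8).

C1: 1.3(137.87) + 0.3(265.76) + 0.3(247.02) + 0.3(292.49) + 0.6(262.63) = 578.39
C2: 1.2(137.87) + 1.6(265.76) = 590.66
C3: 1.4(137.87) + 1.6(247.02) + 0.2(292.49) = 646.75
C4: 0.85(137.87) - 1.6(262.63) = -303.02
C5: 1.35(137.87) = 186.12
C6: 1.35(137.87) + 0.8(185.49) + 0.75(292.49) = 553.88
C7: 1.4(137.87) + 0.8(262.63) + 0.6(247.02) = 551.33
C8: 0.85(137.87) - 1.4(185.49) = -142.50
The largest value is 646.75 kN from combination 3.

Combination 3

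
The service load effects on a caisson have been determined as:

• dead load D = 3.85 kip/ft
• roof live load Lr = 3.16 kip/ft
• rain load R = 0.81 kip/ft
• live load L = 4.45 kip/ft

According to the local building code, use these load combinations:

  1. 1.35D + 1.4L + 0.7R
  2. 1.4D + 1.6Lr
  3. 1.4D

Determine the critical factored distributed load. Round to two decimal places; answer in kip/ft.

1. 1.35(3.85) + 1.4(4.45) + 0.7(0.81) = 11.99
2. 1.4(3.85) + 1.6(3.16) = 5.39 + 5.06 = 10.45
3. 1.4(3.85) = 5.39
Combination 1 governs: w_u = 11.99 kip/ft.

11.99 kip/ft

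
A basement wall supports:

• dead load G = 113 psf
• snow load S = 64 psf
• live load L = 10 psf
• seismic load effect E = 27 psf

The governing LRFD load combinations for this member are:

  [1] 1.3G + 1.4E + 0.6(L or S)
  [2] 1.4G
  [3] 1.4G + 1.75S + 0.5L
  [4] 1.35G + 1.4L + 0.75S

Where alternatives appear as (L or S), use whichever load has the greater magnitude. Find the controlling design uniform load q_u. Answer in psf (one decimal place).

275.2 psf

(L or S) → S = 64 psf.
[1] 1.3(113) + 1.4(27) + 0.6(64) = 146.9 + 37.8 + 38.4 = 223.1
[2] 1.4(113) = 158.2
[3] 1.4(113) + 1.75(64) + 0.5(10) = 158.2 + 112.0 + 5.0 = 275.2
[4] 1.35(113) + 1.4(10) + 0.75(64) = 152.6 + 14.0 + 48.0 = 214.6
Maximum is from combination 3.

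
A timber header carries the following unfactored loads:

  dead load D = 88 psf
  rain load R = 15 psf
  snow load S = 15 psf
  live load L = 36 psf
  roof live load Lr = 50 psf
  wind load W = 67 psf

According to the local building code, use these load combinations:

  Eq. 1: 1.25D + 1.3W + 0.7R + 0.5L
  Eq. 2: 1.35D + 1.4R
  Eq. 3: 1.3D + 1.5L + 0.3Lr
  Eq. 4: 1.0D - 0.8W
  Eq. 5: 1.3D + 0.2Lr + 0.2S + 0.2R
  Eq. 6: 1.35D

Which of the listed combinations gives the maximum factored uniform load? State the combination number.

Eq. 1: 1.25(88) + 1.3(67) + 0.7(15) + 0.5(36) = 110.00 + 87.10 + 10.50 + 18.00 = 225.60
Eq. 2: 1.35(88) + 1.4(15) = 118.80 + 21.00 = 139.80
Eq. 3: 1.3(88) + 1.5(36) + 0.3(50) = 114.40 + 54.00 + 15.00 = 183.40
Eq. 4: 1.0(88) - 0.8(67) = 88.00 - 53.60 = 34.40
Eq. 5: 1.3(88) + 0.2(50) + 0.2(15) + 0.2(15) = 114.40 + 10.00 + 3.00 + 3.00 = 130.40
Eq. 6: 1.35(88) = 118.80
The largest value is 225.60 psf from combination 1.

Combination 1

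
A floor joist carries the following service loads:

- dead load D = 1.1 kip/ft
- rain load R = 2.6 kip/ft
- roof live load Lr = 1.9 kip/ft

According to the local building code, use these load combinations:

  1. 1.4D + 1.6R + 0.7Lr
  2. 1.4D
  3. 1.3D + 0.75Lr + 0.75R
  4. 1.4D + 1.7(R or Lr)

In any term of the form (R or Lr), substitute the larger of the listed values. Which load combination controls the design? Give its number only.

(R or Lr) → R = 2.6 kip/ft.
1. 1.4(1.1) + 1.6(2.6) + 0.7(1.9) = 1.5 + 4.2 + 1.3 = 7.0
2. 1.4(1.1) = 1.5
3. 1.3(1.1) + 0.75(1.9) + 0.75(2.6) = 1.4 + 1.4 + 2.0 = 4.8
4. 1.4(1.1) + 1.7(2.6) = 6.0
The largest value is 7.0 kip/ft from combination 1.

Combination 1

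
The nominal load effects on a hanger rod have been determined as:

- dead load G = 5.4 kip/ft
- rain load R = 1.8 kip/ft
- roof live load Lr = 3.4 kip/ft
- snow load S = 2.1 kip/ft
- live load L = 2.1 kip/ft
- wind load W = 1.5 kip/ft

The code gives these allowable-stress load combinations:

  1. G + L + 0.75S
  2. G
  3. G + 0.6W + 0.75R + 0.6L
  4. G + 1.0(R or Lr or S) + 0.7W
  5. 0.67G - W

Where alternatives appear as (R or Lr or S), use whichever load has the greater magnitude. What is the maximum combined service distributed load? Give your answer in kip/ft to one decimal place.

9.9 kip/ft

(R or Lr or S) → Lr = 3.4 kip/ft.
1. 1.0(5.4) + 1.0(2.1) + 0.75(2.1) = 5.4 + 2.1 + 1.6 = 9.1
2. 1.0(5.4) = 5.4
3. 1.0(5.4) + 0.6(1.5) + 0.75(1.8) + 0.6(2.1) = 8.9
4. 1.0(5.4) + 1.0(3.4) + 0.7(1.5) = 5.4 + 3.4 + 1.1 = 9.9
5. 0.67(5.4) - 1.0(1.5) = 3.6 - 1.5 = 2.1
Maximum is from combination 4.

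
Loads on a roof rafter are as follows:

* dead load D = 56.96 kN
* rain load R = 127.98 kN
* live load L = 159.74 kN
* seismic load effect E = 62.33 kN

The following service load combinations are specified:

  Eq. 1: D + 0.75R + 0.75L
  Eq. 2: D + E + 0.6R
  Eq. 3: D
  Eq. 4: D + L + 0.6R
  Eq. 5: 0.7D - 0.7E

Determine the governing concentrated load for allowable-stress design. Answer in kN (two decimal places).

Eq. 1: 1.0(56.96) + 0.75(127.98) + 0.75(159.74) = 272.75
Eq. 2: 1.0(56.96) + 1.0(62.33) + 0.6(127.98) = 56.96 + 62.33 + 76.79 = 196.08
Eq. 3: 1.0(56.96) = 56.96
Eq. 4: 1.0(56.96) + 1.0(159.74) + 0.6(127.98) = 56.96 + 159.74 + 76.79 = 293.49
Eq. 5: 0.7(56.96) - 0.7(62.33) = 39.87 - 43.63 = -3.76
Maximum is from combination 4.

293.49 kN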